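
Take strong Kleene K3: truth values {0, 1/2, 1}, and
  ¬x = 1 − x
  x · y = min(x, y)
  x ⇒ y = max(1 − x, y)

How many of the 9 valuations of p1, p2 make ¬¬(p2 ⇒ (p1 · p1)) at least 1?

p1 = 0, p2 = 0 ↦ 1  ≥
p1 = 0, p2 = 1/2 ↦ 1/2  <
p1 = 0, p2 = 1 ↦ 0  <
p1 = 1/2, p2 = 0 ↦ 1  ≥
p1 = 1/2, p2 = 1/2 ↦ 1/2  <
p1 = 1/2, p2 = 1 ↦ 1/2  <
p1 = 1, p2 = 0 ↦ 1  ≥
p1 = 1, p2 = 1/2 ↦ 1  ≥
p1 = 1, p2 = 1 ↦ 1  ≥
So 5 of the 9 assignments meet the threshold.

5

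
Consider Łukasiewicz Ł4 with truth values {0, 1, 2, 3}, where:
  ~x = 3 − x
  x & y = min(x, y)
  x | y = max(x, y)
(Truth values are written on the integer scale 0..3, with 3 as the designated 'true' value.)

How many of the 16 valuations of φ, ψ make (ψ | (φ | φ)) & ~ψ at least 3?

φ = 0, ψ = 0 ↦ 0  <
φ = 0, ψ = 1 ↦ 1  <
φ = 0, ψ = 2 ↦ 1  <
φ = 0, ψ = 3 ↦ 0  <
φ = 1, ψ = 0 ↦ 1  <
φ = 1, ψ = 1 ↦ 1  <
φ = 1, ψ = 2 ↦ 1  <
φ = 1, ψ = 3 ↦ 0  <
φ = 2, ψ = 0 ↦ 2  <
φ = 2, ψ = 1 ↦ 2  <
φ = 2, ψ = 2 ↦ 1  <
φ = 2, ψ = 3 ↦ 0  <
φ = 3, ψ = 0 ↦ 3  ≥
φ = 3, ψ = 1 ↦ 2  <
φ = 3, ψ = 2 ↦ 1  <
φ = 3, ψ = 3 ↦ 0  <
So 1 of the 16 assignments meets the threshold.

1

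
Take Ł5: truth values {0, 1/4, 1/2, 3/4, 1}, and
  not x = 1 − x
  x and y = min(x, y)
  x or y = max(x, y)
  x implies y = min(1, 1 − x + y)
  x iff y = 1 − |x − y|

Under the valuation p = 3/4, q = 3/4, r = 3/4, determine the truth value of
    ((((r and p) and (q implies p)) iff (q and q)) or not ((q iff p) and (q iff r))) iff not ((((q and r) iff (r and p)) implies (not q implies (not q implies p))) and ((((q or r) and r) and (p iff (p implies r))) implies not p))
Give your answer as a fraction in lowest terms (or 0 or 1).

1/2

r and p = 3/4 and 3/4 = 3/4
q implies p = 3/4 implies 3/4 = 1
(r and p) and (q implies p) = 3/4 and 1 = 3/4
q and q = 3/4 and 3/4 = 3/4
((r and p) and (q implies p)) iff (q and q) = 3/4 iff 3/4 = 1
q iff p = 3/4 iff 3/4 = 1
q iff r = 3/4 iff 3/4 = 1
(q iff p) and (q iff r) = 1 and 1 = 1
not ((q iff p) and (q iff r)) = not 1 = 0
(((r and p) and (q implies p)) iff (q and q)) or not ((q iff p) and (q iff r)) = 1 or 0 = 1
q and r = 3/4 and 3/4 = 3/4
r and p = 3/4 and 3/4 = 3/4
(q and r) iff (r and p) = 3/4 iff 3/4 = 1
not q = not 3/4 = 1/4
not q = not 3/4 = 1/4
not q implies p = 1/4 implies 3/4 = 1
not q implies (not q implies p) = 1/4 implies 1 = 1
((q and r) iff (r and p)) implies (not q implies (not q implies p)) = 1 implies 1 = 1
q or r = 3/4 or 3/4 = 3/4
(q or r) and r = 3/4 and 3/4 = 3/4
p implies r = 3/4 implies 3/4 = 1
p iff (p implies r) = 3/4 iff 1 = 3/4
((q or r) and r) and (p iff (p implies r)) = 3/4 and 3/4 = 3/4
not p = not 3/4 = 1/4
(((q or r) and r) and (p iff (p implies r))) implies not p = 3/4 implies 1/4 = 1/2
(((q and r) iff (r and p)) implies (not q implies (not q implies p))) and ((((q or r) and r) and (p iff (p implies r))) implies not p) = 1 and 1/2 = 1/2
not ((((q and r) iff (r and p)) implies (not q implies (not q implies p))) and ((((q or r) and r) and (p iff (p implies r))) implies not p)) = not 1/2 = 1/2
((((r and p) and (q implies p)) iff (q and q)) or not ((q iff p) and (q iff r))) iff not ((((q and r) iff (r and p)) implies (not q implies (not q implies p))) and ((((q or r) and r) and (p iff (p implies r))) implies not p)) = 1 iff 1/2 = 1/2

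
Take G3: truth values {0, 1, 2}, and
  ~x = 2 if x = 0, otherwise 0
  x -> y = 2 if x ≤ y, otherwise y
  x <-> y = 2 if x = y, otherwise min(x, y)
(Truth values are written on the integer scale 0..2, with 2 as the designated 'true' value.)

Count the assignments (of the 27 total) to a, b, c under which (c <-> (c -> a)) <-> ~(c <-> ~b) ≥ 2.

value 2: 10 assignments (counts)
value 1: 6 assignments
value 0: 11 assignments
So 10 of the 27 assignments meet the threshold.

10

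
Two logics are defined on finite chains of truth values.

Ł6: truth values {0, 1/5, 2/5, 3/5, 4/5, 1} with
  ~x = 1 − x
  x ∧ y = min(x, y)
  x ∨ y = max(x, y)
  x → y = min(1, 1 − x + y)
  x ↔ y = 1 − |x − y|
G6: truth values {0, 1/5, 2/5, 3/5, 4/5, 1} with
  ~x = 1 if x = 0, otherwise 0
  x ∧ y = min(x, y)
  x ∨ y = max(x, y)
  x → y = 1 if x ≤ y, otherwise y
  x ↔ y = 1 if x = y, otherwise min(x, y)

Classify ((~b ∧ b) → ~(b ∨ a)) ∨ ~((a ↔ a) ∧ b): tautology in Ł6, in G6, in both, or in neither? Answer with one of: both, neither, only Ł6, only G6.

In Ł6: at a = 4/5, b = 2/5 the value is 4/5 — not a tautology.
In G6: every assignment gives 1 — tautology.

only G6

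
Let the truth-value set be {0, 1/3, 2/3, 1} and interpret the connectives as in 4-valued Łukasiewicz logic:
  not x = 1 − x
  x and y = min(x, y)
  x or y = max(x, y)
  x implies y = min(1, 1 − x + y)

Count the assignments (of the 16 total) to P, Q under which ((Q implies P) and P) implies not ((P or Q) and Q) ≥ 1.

10

P = 0, Q = 0 ↦ 1  ≥
P = 0, Q = 1/3 ↦ 1  ≥
P = 0, Q = 2/3 ↦ 1  ≥
P = 0, Q = 1 ↦ 1  ≥
P = 1/3, Q = 0 ↦ 1  ≥
P = 1/3, Q = 1/3 ↦ 1  ≥
P = 1/3, Q = 2/3 ↦ 1  ≥
P = 1/3, Q = 1 ↦ 2/3  <
P = 2/3, Q = 0 ↦ 1  ≥
P = 2/3, Q = 1/3 ↦ 1  ≥
P = 2/3, Q = 2/3 ↦ 2/3  <
P = 2/3, Q = 1 ↦ 1/3  <
P = 1, Q = 0 ↦ 1  ≥
P = 1, Q = 1/3 ↦ 2/3  <
P = 1, Q = 2/3 ↦ 1/3  <
P = 1, Q = 1 ↦ 0  <
So 10 of the 16 assignments meet the threshold.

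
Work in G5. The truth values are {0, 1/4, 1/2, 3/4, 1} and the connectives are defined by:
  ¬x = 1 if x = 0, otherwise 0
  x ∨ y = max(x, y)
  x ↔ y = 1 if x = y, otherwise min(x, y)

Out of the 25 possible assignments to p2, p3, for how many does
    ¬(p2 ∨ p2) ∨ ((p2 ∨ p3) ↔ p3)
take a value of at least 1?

15

value 1: 15 assignments (counts)
value 3/4: 1 assignment
value 1/2: 2 assignments
value 1/4: 3 assignments
value 0: 4 assignments
So 15 of the 25 assignments meet the threshold.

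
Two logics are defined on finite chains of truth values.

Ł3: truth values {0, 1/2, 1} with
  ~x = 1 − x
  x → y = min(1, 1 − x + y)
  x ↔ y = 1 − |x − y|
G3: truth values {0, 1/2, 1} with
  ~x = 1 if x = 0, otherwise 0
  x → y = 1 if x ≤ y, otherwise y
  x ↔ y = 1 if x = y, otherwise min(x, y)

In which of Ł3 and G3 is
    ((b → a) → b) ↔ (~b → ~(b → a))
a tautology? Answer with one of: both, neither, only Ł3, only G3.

only Ł3

In Ł3: every assignment gives 1 — tautology.
In G3: at a = 1/2, b = 1/2 the value is 1/2 — not a tautology.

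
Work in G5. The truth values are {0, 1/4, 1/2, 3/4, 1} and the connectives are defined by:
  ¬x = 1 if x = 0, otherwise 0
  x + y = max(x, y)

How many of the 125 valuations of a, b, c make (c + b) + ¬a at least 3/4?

value 1: 61 assignments (counts)
value 3/4: 28 assignments (counts)
value 1/2: 20 assignments
value 1/4: 12 assignments
value 0: 4 assignments
So 89 of the 125 assignments meet the threshold.

89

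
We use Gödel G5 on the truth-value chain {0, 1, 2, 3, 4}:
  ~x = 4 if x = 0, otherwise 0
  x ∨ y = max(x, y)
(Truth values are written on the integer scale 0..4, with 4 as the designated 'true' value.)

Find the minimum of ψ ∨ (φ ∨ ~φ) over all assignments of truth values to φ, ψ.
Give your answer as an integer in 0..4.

Take φ = 1, ψ = 0:
~φ = ~1 = 0
φ ∨ ~φ = 1 ∨ 0 = 1
ψ ∨ (φ ∨ ~φ) = 0 ∨ 1 = 1
No assignment yields a value below 1, so this is the minimum.

1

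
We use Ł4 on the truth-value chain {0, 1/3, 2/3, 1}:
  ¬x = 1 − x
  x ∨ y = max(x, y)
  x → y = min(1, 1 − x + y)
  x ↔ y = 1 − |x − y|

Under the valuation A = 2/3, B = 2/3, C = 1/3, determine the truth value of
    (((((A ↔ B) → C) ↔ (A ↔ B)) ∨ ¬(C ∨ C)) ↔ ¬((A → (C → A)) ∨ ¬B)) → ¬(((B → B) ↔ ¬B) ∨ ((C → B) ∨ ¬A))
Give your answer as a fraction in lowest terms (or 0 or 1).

2/3

A ↔ B = 2/3 ↔ 2/3 = 1
(A ↔ B) → C = 1 → 1/3 = 1/3
A ↔ B = 2/3 ↔ 2/3 = 1
((A ↔ B) → C) ↔ (A ↔ B) = 1/3 ↔ 1 = 1/3
C ∨ C = 1/3 ∨ 1/3 = 1/3
¬(C ∨ C) = ¬1/3 = 2/3
(((A ↔ B) → C) ↔ (A ↔ B)) ∨ ¬(C ∨ C) = 1/3 ∨ 2/3 = 2/3
C → A = 1/3 → 2/3 = 1
A → (C → A) = 2/3 → 1 = 1
¬B = ¬2/3 = 1/3
(A → (C → A)) ∨ ¬B = 1 ∨ 1/3 = 1
¬((A → (C → A)) ∨ ¬B) = ¬1 = 0
((((A ↔ B) → C) ↔ (A ↔ B)) ∨ ¬(C ∨ C)) ↔ ¬((A → (C → A)) ∨ ¬B) = 2/3 ↔ 0 = 1/3
B → B = 2/3 → 2/3 = 1
¬B = ¬2/3 = 1/3
(B → B) ↔ ¬B = 1 ↔ 1/3 = 1/3
C → B = 1/3 → 2/3 = 1
¬A = ¬2/3 = 1/3
(C → B) ∨ ¬A = 1 ∨ 1/3 = 1
((B → B) ↔ ¬B) ∨ ((C → B) ∨ ¬A) = 1/3 ∨ 1 = 1
¬(((B → B) ↔ ¬B) ∨ ((C → B) ∨ ¬A)) = ¬1 = 0
(((((A ↔ B) → C) ↔ (A ↔ B)) ∨ ¬(C ∨ C)) ↔ ¬((A → (C → A)) ∨ ¬B)) → ¬(((B → B) ↔ ¬B) ∨ ((C → B) ∨ ¬A)) = 1/3 → 0 = 2/3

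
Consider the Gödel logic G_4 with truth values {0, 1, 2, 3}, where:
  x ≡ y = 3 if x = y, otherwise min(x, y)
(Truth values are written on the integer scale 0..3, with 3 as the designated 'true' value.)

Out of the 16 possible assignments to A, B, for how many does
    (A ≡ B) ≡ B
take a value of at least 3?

7

A = 0, B = 0 ↦ 0  <
A = 0, B = 1 ↦ 0  <
A = 0, B = 2 ↦ 0  <
A = 0, B = 3 ↦ 0  <
A = 1, B = 0 ↦ 3  ≥
A = 1, B = 1 ↦ 1  <
A = 1, B = 2 ↦ 1  <
A = 1, B = 3 ↦ 1  <
A = 2, B = 0 ↦ 3  ≥
A = 2, B = 1 ↦ 3  ≥
A = 2, B = 2 ↦ 2  <
A = 2, B = 3 ↦ 2  <
A = 3, B = 0 ↦ 3  ≥
A = 3, B = 1 ↦ 3  ≥
A = 3, B = 2 ↦ 3  ≥
A = 3, B = 3 ↦ 3  ≥
So 7 of the 16 assignments meet the threshold.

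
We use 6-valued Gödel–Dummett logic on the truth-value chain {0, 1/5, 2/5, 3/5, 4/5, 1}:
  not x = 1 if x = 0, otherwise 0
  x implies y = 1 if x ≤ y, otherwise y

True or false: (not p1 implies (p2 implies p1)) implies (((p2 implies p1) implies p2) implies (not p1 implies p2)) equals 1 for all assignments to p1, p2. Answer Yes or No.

Yes

At p1 = 2/5, p2 = 3/5, for instance:
not p1 = not 2/5 = 0
p2 implies p1 = 3/5 implies 2/5 = 2/5
not p1 implies (p2 implies p1) = 0 implies 2/5 = 1
(p2 implies p1) implies p2 = 2/5 implies 3/5 = 1
not p1 implies p2 = 0 implies 3/5 = 1
((p2 implies p1) implies p2) implies (not p1 implies p2) = 1 implies 1 = 1
(not p1 implies (p2 implies p1)) implies (((p2 implies p1) implies p2) implies (not p1 implies p2)) = 1 implies 1 = 1
and checking the remaining 35 assignments likewise gives ≥ 1 in every case.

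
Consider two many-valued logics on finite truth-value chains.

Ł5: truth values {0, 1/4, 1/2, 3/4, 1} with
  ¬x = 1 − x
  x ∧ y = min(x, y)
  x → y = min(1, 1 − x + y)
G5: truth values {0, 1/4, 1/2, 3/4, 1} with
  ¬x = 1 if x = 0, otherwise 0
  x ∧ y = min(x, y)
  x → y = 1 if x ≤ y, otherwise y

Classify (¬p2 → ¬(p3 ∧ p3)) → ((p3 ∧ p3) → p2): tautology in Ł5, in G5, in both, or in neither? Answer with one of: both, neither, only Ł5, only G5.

In Ł5: every assignment gives 1 — tautology.
In G5: at p2 = 1/4, p3 = 1/2 the value is 1/4 — not a tautology.

only Ł5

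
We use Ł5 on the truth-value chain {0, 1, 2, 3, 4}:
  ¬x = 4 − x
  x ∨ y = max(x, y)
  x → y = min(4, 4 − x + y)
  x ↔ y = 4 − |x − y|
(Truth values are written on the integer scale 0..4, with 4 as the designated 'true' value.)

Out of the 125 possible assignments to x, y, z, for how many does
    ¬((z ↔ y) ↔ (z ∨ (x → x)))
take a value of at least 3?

value 4: 10 assignments (counts)
value 3: 20 assignments (counts)
value 2: 30 assignments
value 1: 40 assignments
value 0: 25 assignments
So 30 of the 125 assignments meet the threshold.

30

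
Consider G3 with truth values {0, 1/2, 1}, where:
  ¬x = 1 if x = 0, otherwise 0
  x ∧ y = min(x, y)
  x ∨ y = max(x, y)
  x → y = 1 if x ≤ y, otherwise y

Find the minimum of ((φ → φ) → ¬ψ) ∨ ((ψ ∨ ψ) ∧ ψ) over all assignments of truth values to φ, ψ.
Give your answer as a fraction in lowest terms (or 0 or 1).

1/2

Take φ = 0, ψ = 1/2:
φ → φ = 0 → 0 = 1
¬ψ = ¬1/2 = 0
(φ → φ) → ¬ψ = 1 → 0 = 0
ψ ∨ ψ = 1/2 ∨ 1/2 = 1/2
(ψ ∨ ψ) ∧ ψ = 1/2 ∧ 1/2 = 1/2
((φ → φ) → ¬ψ) ∨ ((ψ ∨ ψ) ∧ ψ) = 0 ∨ 1/2 = 1/2
No assignment yields a value below 1/2, so this is the minimum.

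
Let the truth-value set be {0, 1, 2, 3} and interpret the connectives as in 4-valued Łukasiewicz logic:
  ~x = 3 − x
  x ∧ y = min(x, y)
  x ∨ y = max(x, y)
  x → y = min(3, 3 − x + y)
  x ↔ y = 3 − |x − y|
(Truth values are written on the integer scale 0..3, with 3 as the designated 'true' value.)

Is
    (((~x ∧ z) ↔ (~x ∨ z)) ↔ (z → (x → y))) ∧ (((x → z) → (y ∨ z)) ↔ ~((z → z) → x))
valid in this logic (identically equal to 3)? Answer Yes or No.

No

Counterexample: take x = 0, y = 0, z = 0.
~x = ~0 = 3
~x ∧ z = 3 ∧ 0 = 0
~x = ~0 = 3
~x ∨ z = 3 ∨ 0 = 3
(~x ∧ z) ↔ (~x ∨ z) = 0 ↔ 3 = 0
x → y = 0 → 0 = 3
z → (x → y) = 0 → 3 = 3
((~x ∧ z) ↔ (~x ∨ z)) ↔ (z → (x → y)) = 0 ↔ 3 = 0
x → z = 0 → 0 = 3
y ∨ z = 0 ∨ 0 = 0
(x → z) → (y ∨ z) = 3 → 0 = 0
z → z = 0 → 0 = 3
(z → z) → x = 3 → 0 = 0
~((z → z) → x) = ~0 = 3
((x → z) → (y ∨ z)) ↔ ~((z → z) → x) = 0 ↔ 3 = 0
(((~x ∧ z) ↔ (~x ∨ z)) ↔ (z → (x → y))) ∧ (((x → z) → (y ∨ z)) ↔ ~((z → z) → x)) = 0 ∧ 0 = 0
This gives 0 ≠ 3.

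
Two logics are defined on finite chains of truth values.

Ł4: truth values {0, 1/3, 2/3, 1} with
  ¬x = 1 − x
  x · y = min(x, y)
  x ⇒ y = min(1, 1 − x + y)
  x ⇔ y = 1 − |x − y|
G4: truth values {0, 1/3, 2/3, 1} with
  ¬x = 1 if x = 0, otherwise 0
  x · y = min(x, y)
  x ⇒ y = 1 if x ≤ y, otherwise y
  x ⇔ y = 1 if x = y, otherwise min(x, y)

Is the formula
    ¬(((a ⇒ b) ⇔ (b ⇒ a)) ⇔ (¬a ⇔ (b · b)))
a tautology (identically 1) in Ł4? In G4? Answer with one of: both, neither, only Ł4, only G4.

only G4

In Ł4: at a = 0, b = 1/3 the value is 1/3 — not a tautology.
In G4: every assignment gives 1 — tautology.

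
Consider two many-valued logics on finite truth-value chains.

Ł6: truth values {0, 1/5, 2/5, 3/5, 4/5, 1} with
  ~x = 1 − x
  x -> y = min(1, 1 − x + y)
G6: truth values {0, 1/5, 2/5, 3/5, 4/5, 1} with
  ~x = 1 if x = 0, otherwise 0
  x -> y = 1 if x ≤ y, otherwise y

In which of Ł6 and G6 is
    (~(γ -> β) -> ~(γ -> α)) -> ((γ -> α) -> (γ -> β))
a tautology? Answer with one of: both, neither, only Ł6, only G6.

only Ł6

In Ł6: every assignment gives 1 — tautology.
In G6: at α = 2/5, β = 1/5, γ = 2/5 the value is 1/5 — not a tautology.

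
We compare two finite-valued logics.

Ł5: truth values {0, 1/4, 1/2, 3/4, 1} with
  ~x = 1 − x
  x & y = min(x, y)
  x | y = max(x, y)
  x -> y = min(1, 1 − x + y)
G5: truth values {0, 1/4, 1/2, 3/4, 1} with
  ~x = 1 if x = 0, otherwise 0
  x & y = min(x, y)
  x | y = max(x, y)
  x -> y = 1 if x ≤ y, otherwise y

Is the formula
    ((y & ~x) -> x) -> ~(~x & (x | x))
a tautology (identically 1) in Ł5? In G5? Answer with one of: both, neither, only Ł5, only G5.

In Ł5: at x = 1/4, y = 0 the value is 3/4 — not a tautology.
In G5: every assignment gives 1 — tautology.

only G5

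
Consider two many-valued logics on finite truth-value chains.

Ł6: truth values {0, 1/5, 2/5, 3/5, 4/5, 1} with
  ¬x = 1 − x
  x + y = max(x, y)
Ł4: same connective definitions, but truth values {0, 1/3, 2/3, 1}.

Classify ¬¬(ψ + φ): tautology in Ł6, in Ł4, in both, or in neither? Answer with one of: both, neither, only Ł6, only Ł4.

neither

In Ł6: at φ = 0, ψ = 0 the value is 0 — not a tautology.
In Ł4: at φ = 0, ψ = 0 the value is 0 — not a tautology.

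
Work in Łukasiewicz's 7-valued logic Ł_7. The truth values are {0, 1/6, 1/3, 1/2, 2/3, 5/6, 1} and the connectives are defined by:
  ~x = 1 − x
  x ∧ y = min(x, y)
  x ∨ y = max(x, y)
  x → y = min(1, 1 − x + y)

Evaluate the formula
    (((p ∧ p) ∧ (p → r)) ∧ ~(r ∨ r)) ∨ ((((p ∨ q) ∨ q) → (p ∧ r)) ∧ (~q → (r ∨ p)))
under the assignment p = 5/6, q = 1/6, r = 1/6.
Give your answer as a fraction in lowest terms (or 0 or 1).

1/3

p ∧ p = 5/6 ∧ 5/6 = 5/6
p → r = 5/6 → 1/6 = 1/3
(p ∧ p) ∧ (p → r) = 5/6 ∧ 1/3 = 1/3
r ∨ r = 1/6 ∨ 1/6 = 1/6
~(r ∨ r) = ~1/6 = 5/6
((p ∧ p) ∧ (p → r)) ∧ ~(r ∨ r) = 1/3 ∧ 5/6 = 1/3
p ∨ q = 5/6 ∨ 1/6 = 5/6
(p ∨ q) ∨ q = 5/6 ∨ 1/6 = 5/6
p ∧ r = 5/6 ∧ 1/6 = 1/6
((p ∨ q) ∨ q) → (p ∧ r) = 5/6 → 1/6 = 1/3
~q = ~1/6 = 5/6
r ∨ p = 1/6 ∨ 5/6 = 5/6
~q → (r ∨ p) = 5/6 → 5/6 = 1
(((p ∨ q) ∨ q) → (p ∧ r)) ∧ (~q → (r ∨ p)) = 1/3 ∧ 1 = 1/3
(((p ∧ p) ∧ (p → r)) ∧ ~(r ∨ r)) ∨ ((((p ∨ q) ∨ q) → (p ∧ r)) ∧ (~q → (r ∨ p))) = 1/3 ∨ 1/3 = 1/3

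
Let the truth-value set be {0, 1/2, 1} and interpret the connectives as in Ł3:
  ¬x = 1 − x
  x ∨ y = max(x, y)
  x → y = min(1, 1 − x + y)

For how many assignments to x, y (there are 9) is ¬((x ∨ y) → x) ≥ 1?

1

x = 0, y = 0 ↦ 0  <
x = 0, y = 1/2 ↦ 1/2  <
x = 0, y = 1 ↦ 1  ≥
x = 1/2, y = 0 ↦ 0  <
x = 1/2, y = 1/2 ↦ 0  <
x = 1/2, y = 1 ↦ 1/2  <
x = 1, y = 0 ↦ 0  <
x = 1, y = 1/2 ↦ 0  <
x = 1, y = 1 ↦ 0  <
So 1 of the 9 assignments meets the threshold.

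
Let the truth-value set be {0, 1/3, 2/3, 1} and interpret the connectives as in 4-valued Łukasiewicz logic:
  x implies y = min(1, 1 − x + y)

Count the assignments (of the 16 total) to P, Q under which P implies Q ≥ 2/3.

13

P = 0, Q = 0 ↦ 1  ≥
P = 0, Q = 1/3 ↦ 1  ≥
P = 0, Q = 2/3 ↦ 1  ≥
P = 0, Q = 1 ↦ 1  ≥
P = 1/3, Q = 0 ↦ 2/3  ≥
P = 1/3, Q = 1/3 ↦ 1  ≥
P = 1/3, Q = 2/3 ↦ 1  ≥
P = 1/3, Q = 1 ↦ 1  ≥
P = 2/3, Q = 0 ↦ 1/3  <
P = 2/3, Q = 1/3 ↦ 2/3  ≥
P = 2/3, Q = 2/3 ↦ 1  ≥
P = 2/3, Q = 1 ↦ 1  ≥
P = 1, Q = 0 ↦ 0  <
P = 1, Q = 1/3 ↦ 1/3  <
P = 1, Q = 2/3 ↦ 2/3  ≥
P = 1, Q = 1 ↦ 1  ≥
So 13 of the 16 assignments meet the threshold.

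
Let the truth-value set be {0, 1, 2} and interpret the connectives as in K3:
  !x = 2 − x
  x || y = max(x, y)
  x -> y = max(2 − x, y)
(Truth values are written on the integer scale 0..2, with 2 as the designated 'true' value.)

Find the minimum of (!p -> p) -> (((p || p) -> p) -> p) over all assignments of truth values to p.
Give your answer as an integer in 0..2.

1

Take p = 1:
!p = !1 = 1
!p -> p = 1 -> 1 = 1
p || p = 1 || 1 = 1
(p || p) -> p = 1 -> 1 = 1
((p || p) -> p) -> p = 1 -> 1 = 1
(!p -> p) -> (((p || p) -> p) -> p) = 1 -> 1 = 1
No assignment yields a value below 1, so this is the minimum.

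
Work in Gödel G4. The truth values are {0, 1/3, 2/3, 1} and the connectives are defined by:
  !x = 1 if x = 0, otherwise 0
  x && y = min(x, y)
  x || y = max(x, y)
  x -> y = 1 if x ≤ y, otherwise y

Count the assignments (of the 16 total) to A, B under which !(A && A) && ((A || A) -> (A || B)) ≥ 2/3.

A = 0, B = 0 ↦ 1  ≥
A = 0, B = 1/3 ↦ 1  ≥
A = 0, B = 2/3 ↦ 1  ≥
A = 0, B = 1 ↦ 1  ≥
A = 1/3, B = 0 ↦ 0  <
A = 1/3, B = 1/3 ↦ 0  <
A = 1/3, B = 2/3 ↦ 0  <
A = 1/3, B = 1 ↦ 0  <
A = 2/3, B = 0 ↦ 0  <
A = 2/3, B = 1/3 ↦ 0  <
A = 2/3, B = 2/3 ↦ 0  <
A = 2/3, B = 1 ↦ 0  <
A = 1, B = 0 ↦ 0  <
A = 1, B = 1/3 ↦ 0  <
A = 1, B = 2/3 ↦ 0  <
A = 1, B = 1 ↦ 0  <
So 4 of the 16 assignments meet the threshold.

4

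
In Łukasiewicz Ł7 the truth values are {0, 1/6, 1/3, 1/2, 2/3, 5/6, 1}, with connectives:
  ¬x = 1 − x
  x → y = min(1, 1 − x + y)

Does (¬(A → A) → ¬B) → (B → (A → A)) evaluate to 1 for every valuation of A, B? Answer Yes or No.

Yes

At A = 1/3, B = 1/6, for instance:
A → A = 1/3 → 1/3 = 1
¬(A → A) = ¬1 = 0
¬B = ¬1/6 = 5/6
¬(A → A) → ¬B = 0 → 5/6 = 1
B → (A → A) = 1/6 → 1 = 1
(¬(A → A) → ¬B) → (B → (A → A)) = 1 → 1 = 1
and checking the remaining 48 assignments likewise gives ≥ 1 in every case.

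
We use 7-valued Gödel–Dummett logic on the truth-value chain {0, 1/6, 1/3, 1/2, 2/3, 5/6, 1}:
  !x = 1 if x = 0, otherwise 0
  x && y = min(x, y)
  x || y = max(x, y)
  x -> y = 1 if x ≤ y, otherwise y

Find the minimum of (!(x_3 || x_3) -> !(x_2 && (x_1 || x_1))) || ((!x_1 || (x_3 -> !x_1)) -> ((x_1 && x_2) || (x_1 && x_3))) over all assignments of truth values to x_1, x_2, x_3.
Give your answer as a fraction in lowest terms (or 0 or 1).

1/6

Take x_1 = 1/6, x_2 = 1/6, x_3 = 0:
x_3 || x_3 = 0 || 0 = 0
!(x_3 || x_3) = !0 = 1
x_1 || x_1 = 1/6 || 1/6 = 1/6
x_2 && (x_1 || x_1) = 1/6 && 1/6 = 1/6
!(x_2 && (x_1 || x_1)) = !1/6 = 0
!(x_3 || x_3) -> !(x_2 && (x_1 || x_1)) = 1 -> 0 = 0
!x_1 = !1/6 = 0
!x_1 = !1/6 = 0
x_3 -> !x_1 = 0 -> 0 = 1
!x_1 || (x_3 -> !x_1) = 0 || 1 = 1
x_1 && x_2 = 1/6 && 1/6 = 1/6
x_1 && x_3 = 1/6 && 0 = 0
(x_1 && x_2) || (x_1 && x_3) = 1/6 || 0 = 1/6
(!x_1 || (x_3 -> !x_1)) -> ((x_1 && x_2) || (x_1 && x_3)) = 1 -> 1/6 = 1/6
(!(x_3 || x_3) -> !(x_2 && (x_1 || x_1))) || ((!x_1 || (x_3 -> !x_1)) -> ((x_1 && x_2) || (x_1 && x_3))) = 0 || 1/6 = 1/6
No assignment yields a value below 1/6, so this is the minimum.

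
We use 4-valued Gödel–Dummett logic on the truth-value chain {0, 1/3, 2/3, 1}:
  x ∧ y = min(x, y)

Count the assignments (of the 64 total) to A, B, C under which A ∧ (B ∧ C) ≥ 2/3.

value 1: 1 assignment (counts)
value 2/3: 7 assignments (counts)
value 1/3: 19 assignments
value 0: 37 assignments
So 8 of the 64 assignments meet the threshold.

8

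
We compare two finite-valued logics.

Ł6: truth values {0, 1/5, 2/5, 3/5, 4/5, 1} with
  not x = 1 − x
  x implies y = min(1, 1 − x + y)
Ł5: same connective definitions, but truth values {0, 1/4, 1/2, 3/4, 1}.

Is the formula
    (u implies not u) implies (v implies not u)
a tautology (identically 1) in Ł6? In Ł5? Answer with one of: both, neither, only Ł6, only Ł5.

In Ł6: at u = 1/5, v = 1 the value is 4/5 — not a tautology.
In Ł5: at u = 1/4, v = 1 the value is 3/4 — not a tautology.

neither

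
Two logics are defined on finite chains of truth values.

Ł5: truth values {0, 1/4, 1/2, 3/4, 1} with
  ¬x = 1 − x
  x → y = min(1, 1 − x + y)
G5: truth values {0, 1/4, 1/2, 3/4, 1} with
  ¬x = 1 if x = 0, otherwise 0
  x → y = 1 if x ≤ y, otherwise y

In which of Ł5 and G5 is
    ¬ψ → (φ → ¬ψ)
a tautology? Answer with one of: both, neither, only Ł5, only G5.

both

In Ł5: every assignment gives 1 — tautology.
In G5: every assignment gives 1 — tautology.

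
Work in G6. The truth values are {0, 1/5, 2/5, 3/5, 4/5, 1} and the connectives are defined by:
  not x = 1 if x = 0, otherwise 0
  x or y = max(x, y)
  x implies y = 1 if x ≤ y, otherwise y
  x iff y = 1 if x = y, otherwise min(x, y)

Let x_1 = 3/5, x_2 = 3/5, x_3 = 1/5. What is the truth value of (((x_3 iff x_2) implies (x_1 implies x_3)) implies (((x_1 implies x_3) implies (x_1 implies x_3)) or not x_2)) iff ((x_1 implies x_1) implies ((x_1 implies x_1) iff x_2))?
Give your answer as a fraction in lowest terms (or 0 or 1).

x_3 iff x_2 = 1/5 iff 3/5 = 1/5
x_1 implies x_3 = 3/5 implies 1/5 = 1/5
(x_3 iff x_2) implies (x_1 implies x_3) = 1/5 implies 1/5 = 1
x_1 implies x_3 = 3/5 implies 1/5 = 1/5
x_1 implies x_3 = 3/5 implies 1/5 = 1/5
(x_1 implies x_3) implies (x_1 implies x_3) = 1/5 implies 1/5 = 1
not x_2 = not 3/5 = 0
((x_1 implies x_3) implies (x_1 implies x_3)) or not x_2 = 1 or 0 = 1
((x_3 iff x_2) implies (x_1 implies x_3)) implies (((x_1 implies x_3) implies (x_1 implies x_3)) or not x_2) = 1 implies 1 = 1
x_1 implies x_1 = 3/5 implies 3/5 = 1
x_1 implies x_1 = 3/5 implies 3/5 = 1
(x_1 implies x_1) iff x_2 = 1 iff 3/5 = 3/5
(x_1 implies x_1) implies ((x_1 implies x_1) iff x_2) = 1 implies 3/5 = 3/5
(((x_3 iff x_2) implies (x_1 implies x_3)) implies (((x_1 implies x_3) implies (x_1 implies x_3)) or not x_2)) iff ((x_1 implies x_1) implies ((x_1 implies x_1) iff x_2)) = 1 iff 3/5 = 3/5

3/5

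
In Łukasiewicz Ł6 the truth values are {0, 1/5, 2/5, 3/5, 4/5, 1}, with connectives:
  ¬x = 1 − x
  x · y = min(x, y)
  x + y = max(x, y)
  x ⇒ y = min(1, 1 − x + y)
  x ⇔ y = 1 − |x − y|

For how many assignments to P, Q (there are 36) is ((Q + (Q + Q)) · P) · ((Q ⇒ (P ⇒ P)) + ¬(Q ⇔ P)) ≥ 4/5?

value 1: 1 assignment (counts)
value 4/5: 3 assignments (counts)
value 3/5: 5 assignments
value 2/5: 7 assignments
value 1/5: 9 assignments
value 0: 11 assignments
So 4 of the 36 assignments meet the threshold.

4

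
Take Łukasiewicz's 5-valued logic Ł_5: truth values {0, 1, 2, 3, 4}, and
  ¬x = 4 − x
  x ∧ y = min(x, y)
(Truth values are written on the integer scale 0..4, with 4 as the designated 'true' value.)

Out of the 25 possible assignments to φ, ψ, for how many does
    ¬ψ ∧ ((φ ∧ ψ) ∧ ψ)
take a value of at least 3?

0

value 2: 3 assignments
value 1: 9 assignments
value 0: 13 assignments
So 0 of the 25 assignments meet the threshold.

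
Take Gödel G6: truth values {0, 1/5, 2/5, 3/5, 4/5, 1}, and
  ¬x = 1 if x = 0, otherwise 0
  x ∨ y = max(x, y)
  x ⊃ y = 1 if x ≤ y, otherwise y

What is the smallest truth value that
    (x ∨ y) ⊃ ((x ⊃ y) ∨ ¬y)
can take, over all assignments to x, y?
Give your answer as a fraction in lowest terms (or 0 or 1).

1/5

Take x = 2/5, y = 1/5:
x ∨ y = 2/5 ∨ 1/5 = 2/5
x ⊃ y = 2/5 ⊃ 1/5 = 1/5
¬y = ¬1/5 = 0
(x ⊃ y) ∨ ¬y = 1/5 ∨ 0 = 1/5
(x ∨ y) ⊃ ((x ⊃ y) ∨ ¬y) = 2/5 ⊃ 1/5 = 1/5
No assignment yields a value below 1/5, so this is the minimum.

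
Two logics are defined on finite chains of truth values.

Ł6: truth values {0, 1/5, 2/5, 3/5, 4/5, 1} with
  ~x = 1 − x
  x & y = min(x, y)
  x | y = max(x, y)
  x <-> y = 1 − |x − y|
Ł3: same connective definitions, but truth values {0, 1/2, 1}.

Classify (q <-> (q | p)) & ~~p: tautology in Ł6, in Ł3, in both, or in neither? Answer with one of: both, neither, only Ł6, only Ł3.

In Ł6: at p = 0, q = 0 the value is 0 — not a tautology.
In Ł3: at p = 0, q = 0 the value is 0 — not a tautology.

neither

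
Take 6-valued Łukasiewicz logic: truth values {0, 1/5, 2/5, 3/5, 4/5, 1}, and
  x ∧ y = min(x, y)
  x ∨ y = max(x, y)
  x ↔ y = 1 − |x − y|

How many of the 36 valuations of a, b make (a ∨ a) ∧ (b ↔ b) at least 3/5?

value 1: 6 assignments (counts)
value 4/5: 6 assignments (counts)
value 3/5: 6 assignments (counts)
value 2/5: 6 assignments
value 1/5: 6 assignments
value 0: 6 assignments
So 18 of the 36 assignments meet the threshold.

18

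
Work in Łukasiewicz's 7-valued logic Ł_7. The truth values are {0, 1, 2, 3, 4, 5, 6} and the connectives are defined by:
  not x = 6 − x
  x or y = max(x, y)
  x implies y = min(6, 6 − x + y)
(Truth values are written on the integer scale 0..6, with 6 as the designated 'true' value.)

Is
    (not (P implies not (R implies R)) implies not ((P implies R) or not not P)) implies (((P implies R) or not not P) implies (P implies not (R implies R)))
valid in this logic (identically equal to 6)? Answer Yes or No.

At P = 1, R = 1, for instance:
R implies R = 1 implies 1 = 6
not (R implies R) = not 6 = 0
P implies not (R implies R) = 1 implies 0 = 5
not (P implies not (R implies R)) = not 5 = 1
P implies R = 1 implies 1 = 6
not P = not 1 = 5
not not P = not 5 = 1
(P implies R) or not not P = 6 or 1 = 6
not ((P implies R) or not not P) = not 6 = 0
not (P implies not (R implies R)) implies not ((P implies R) or not not P) = 1 implies 0 = 5
((P implies R) or not not P) implies (P implies not (R implies R)) = 6 implies 5 = 5
(not (P implies not (R implies R)) implies not ((P implies R) or not not P)) implies (((P implies R) or not not P) implies (P implies not (R implies R))) = 5 implies 5 = 6
and checking the remaining 48 assignments likewise gives ≥ 6 in every case.

Yes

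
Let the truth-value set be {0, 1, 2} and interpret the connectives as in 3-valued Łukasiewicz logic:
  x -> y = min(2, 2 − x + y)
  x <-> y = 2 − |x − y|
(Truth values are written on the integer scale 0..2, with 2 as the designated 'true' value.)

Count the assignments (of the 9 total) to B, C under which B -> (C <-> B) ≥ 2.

7

B = 0, C = 0 ↦ 2  ≥
B = 0, C = 1 ↦ 2  ≥
B = 0, C = 2 ↦ 2  ≥
B = 1, C = 0 ↦ 2  ≥
B = 1, C = 1 ↦ 2  ≥
B = 1, C = 2 ↦ 2  ≥
B = 2, C = 0 ↦ 0  <
B = 2, C = 1 ↦ 1  <
B = 2, C = 2 ↦ 2  ≥
So 7 of the 9 assignments meet the threshold.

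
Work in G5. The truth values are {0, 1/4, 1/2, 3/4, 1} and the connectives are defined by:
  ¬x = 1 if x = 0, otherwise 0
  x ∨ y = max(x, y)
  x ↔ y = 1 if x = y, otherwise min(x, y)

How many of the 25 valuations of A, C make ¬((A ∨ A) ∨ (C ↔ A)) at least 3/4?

4

value 1: 4 assignments (counts)
value 0: 21 assignments
So 4 of the 25 assignments meet the threshold.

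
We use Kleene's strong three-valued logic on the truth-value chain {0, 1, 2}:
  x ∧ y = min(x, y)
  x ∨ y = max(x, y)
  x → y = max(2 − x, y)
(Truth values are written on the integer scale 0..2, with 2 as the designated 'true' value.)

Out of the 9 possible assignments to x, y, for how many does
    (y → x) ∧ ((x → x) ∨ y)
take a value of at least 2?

x = 0, y = 0 ↦ 2  ≥
x = 0, y = 1 ↦ 1  <
x = 0, y = 2 ↦ 0  <
x = 1, y = 0 ↦ 1  <
x = 1, y = 1 ↦ 1  <
x = 1, y = 2 ↦ 1  <
x = 2, y = 0 ↦ 2  ≥
x = 2, y = 1 ↦ 2  ≥
x = 2, y = 2 ↦ 2  ≥
So 4 of the 9 assignments meet the threshold.

4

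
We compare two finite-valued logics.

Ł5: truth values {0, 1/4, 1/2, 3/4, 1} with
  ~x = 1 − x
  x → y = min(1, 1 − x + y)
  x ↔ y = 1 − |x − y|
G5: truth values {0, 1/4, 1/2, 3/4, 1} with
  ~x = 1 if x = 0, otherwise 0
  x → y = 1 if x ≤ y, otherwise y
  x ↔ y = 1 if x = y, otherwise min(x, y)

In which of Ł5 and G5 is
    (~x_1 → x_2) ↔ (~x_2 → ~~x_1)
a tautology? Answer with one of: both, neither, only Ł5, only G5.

In Ł5: every assignment gives 1 — tautology.
In G5: at x_1 = 0, x_2 = 1/4 the value is 1/4 — not a tautology.

only Ł5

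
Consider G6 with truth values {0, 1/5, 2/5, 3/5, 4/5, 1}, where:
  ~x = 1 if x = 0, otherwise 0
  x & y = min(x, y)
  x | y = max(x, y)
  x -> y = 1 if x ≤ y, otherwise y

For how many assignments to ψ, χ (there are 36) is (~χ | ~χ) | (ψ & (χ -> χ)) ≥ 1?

11

value 1: 11 assignments (counts)
value 4/5: 5 assignments
value 3/5: 5 assignments
value 2/5: 5 assignments
value 1/5: 5 assignments
value 0: 5 assignments
So 11 of the 36 assignments meet the threshold.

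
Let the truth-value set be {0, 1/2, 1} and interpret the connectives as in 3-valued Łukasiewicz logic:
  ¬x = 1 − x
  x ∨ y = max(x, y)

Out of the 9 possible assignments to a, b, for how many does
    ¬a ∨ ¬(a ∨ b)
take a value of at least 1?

a = 0, b = 0 ↦ 1  ≥
a = 0, b = 1/2 ↦ 1  ≥
a = 0, b = 1 ↦ 1  ≥
a = 1/2, b = 0 ↦ 1/2  <
a = 1/2, b = 1/2 ↦ 1/2  <
a = 1/2, b = 1 ↦ 1/2  <
a = 1, b = 0 ↦ 0  <
a = 1, b = 1/2 ↦ 0  <
a = 1, b = 1 ↦ 0  <
So 3 of the 9 assignments meet the threshold.

3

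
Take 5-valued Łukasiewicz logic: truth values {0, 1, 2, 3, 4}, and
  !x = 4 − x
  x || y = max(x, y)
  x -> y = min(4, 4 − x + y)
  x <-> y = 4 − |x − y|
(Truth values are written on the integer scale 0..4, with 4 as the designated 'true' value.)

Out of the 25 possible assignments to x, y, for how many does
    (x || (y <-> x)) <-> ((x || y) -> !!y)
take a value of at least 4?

value 4: 9 assignments (counts)
value 3: 6 assignments
value 2: 5 assignments
value 1: 3 assignments
value 0: 2 assignments
So 9 of the 25 assignments meet the threshold.

9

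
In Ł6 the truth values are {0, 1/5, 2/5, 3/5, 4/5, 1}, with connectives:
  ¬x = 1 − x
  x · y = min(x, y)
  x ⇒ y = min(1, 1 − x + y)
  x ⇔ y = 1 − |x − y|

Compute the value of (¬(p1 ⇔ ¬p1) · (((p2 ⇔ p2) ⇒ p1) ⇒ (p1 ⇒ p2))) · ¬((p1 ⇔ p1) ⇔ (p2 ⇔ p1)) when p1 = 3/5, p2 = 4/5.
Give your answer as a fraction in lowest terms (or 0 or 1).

¬p1 = ¬3/5 = 2/5
p1 ⇔ ¬p1 = 3/5 ⇔ 2/5 = 4/5
¬(p1 ⇔ ¬p1) = ¬4/5 = 1/5
p2 ⇔ p2 = 4/5 ⇔ 4/5 = 1
(p2 ⇔ p2) ⇒ p1 = 1 ⇒ 3/5 = 3/5
p1 ⇒ p2 = 3/5 ⇒ 4/5 = 1
((p2 ⇔ p2) ⇒ p1) ⇒ (p1 ⇒ p2) = 3/5 ⇒ 1 = 1
¬(p1 ⇔ ¬p1) · (((p2 ⇔ p2) ⇒ p1) ⇒ (p1 ⇒ p2)) = 1/5 · 1 = 1/5
p1 ⇔ p1 = 3/5 ⇔ 3/5 = 1
p2 ⇔ p1 = 4/5 ⇔ 3/5 = 4/5
(p1 ⇔ p1) ⇔ (p2 ⇔ p1) = 1 ⇔ 4/5 = 4/5
¬((p1 ⇔ p1) ⇔ (p2 ⇔ p1)) = ¬4/5 = 1/5
(¬(p1 ⇔ ¬p1) · (((p2 ⇔ p2) ⇒ p1) ⇒ (p1 ⇒ p2))) · ¬((p1 ⇔ p1) ⇔ (p2 ⇔ p1)) = 1/5 · 1/5 = 1/5

1/5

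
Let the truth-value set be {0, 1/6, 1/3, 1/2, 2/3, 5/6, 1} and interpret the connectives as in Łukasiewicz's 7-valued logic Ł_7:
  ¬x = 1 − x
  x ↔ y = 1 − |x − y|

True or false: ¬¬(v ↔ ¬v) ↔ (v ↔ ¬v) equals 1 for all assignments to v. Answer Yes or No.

v = 0 ↦ 1
v = 1/6 ↦ 1
v = 1/3 ↦ 1
v = 1/2 ↦ 1
v = 2/3 ↦ 1
v = 5/6 ↦ 1
v = 1 ↦ 1
Every assignment gives a value ≥ 1.

Yes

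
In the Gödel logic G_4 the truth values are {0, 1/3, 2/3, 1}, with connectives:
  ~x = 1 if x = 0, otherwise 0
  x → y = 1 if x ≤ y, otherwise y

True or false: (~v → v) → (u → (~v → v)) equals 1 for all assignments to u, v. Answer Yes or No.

Yes

u = 0, v = 0 ↦ 1
u = 0, v = 1/3 ↦ 1
u = 0, v = 2/3 ↦ 1
u = 0, v = 1 ↦ 1
u = 1/3, v = 0 ↦ 1
u = 1/3, v = 1/3 ↦ 1
u = 1/3, v = 2/3 ↦ 1
u = 1/3, v = 1 ↦ 1
u = 2/3, v = 0 ↦ 1
u = 2/3, v = 1/3 ↦ 1
u = 2/3, v = 2/3 ↦ 1
u = 2/3, v = 1 ↦ 1
u = 1, v = 0 ↦ 1
u = 1, v = 1/3 ↦ 1
u = 1, v = 2/3 ↦ 1
u = 1, v = 1 ↦ 1
Every assignment gives a value ≥ 1.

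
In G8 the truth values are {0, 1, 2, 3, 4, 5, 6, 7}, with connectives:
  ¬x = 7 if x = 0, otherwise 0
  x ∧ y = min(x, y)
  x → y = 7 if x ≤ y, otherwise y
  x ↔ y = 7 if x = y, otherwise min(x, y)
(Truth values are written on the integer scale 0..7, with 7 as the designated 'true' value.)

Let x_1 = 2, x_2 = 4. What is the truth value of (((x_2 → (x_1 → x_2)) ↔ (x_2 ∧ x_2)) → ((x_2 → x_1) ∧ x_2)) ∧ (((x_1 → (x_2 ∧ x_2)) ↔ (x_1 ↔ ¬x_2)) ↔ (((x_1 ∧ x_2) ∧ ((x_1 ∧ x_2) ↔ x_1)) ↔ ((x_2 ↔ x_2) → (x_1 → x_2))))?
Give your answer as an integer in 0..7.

0

x_1 → x_2 = 2 → 4 = 7
x_2 → (x_1 → x_2) = 4 → 7 = 7
x_2 ∧ x_2 = 4 ∧ 4 = 4
(x_2 → (x_1 → x_2)) ↔ (x_2 ∧ x_2) = 7 ↔ 4 = 4
x_2 → x_1 = 4 → 2 = 2
(x_2 → x_1) ∧ x_2 = 2 ∧ 4 = 2
((x_2 → (x_1 → x_2)) ↔ (x_2 ∧ x_2)) → ((x_2 → x_1) ∧ x_2) = 4 → 2 = 2
x_2 ∧ x_2 = 4 ∧ 4 = 4
x_1 → (x_2 ∧ x_2) = 2 → 4 = 7
¬x_2 = ¬4 = 0
x_1 ↔ ¬x_2 = 2 ↔ 0 = 0
(x_1 → (x_2 ∧ x_2)) ↔ (x_1 ↔ ¬x_2) = 7 ↔ 0 = 0
x_1 ∧ x_2 = 2 ∧ 4 = 2
x_1 ∧ x_2 = 2 ∧ 4 = 2
(x_1 ∧ x_2) ↔ x_1 = 2 ↔ 2 = 7
(x_1 ∧ x_2) ∧ ((x_1 ∧ x_2) ↔ x_1) = 2 ∧ 7 = 2
x_2 ↔ x_2 = 4 ↔ 4 = 7
x_1 → x_2 = 2 → 4 = 7
(x_2 ↔ x_2) → (x_1 → x_2) = 7 → 7 = 7
((x_1 ∧ x_2) ∧ ((x_1 ∧ x_2) ↔ x_1)) ↔ ((x_2 ↔ x_2) → (x_1 → x_2)) = 2 ↔ 7 = 2
((x_1 → (x_2 ∧ x_2)) ↔ (x_1 ↔ ¬x_2)) ↔ (((x_1 ∧ x_2) ∧ ((x_1 ∧ x_2) ↔ x_1)) ↔ ((x_2 ↔ x_2) → (x_1 → x_2))) = 0 ↔ 2 = 0
(((x_2 → (x_1 → x_2)) ↔ (x_2 ∧ x_2)) → ((x_2 → x_1) ∧ x_2)) ∧ (((x_1 → (x_2 ∧ x_2)) ↔ (x_1 ↔ ¬x_2)) ↔ (((x_1 ∧ x_2) ∧ ((x_1 ∧ x_2) ↔ x_1)) ↔ ((x_2 ↔ x_2) → (x_1 → x_2)))) = 2 ∧ 0 = 0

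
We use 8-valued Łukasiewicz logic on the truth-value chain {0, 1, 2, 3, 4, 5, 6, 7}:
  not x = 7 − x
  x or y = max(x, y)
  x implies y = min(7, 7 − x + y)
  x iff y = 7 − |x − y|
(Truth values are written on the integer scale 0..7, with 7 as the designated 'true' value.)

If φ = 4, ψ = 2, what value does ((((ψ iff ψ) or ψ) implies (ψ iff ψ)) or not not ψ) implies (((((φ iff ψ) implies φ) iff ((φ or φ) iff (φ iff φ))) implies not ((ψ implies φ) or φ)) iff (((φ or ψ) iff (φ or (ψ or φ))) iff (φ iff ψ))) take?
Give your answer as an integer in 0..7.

4

ψ iff ψ = 2 iff 2 = 7
(ψ iff ψ) or ψ = 7 or 2 = 7
ψ iff ψ = 2 iff 2 = 7
((ψ iff ψ) or ψ) implies (ψ iff ψ) = 7 implies 7 = 7
not ψ = not 2 = 5
not not ψ = not 5 = 2
(((ψ iff ψ) or ψ) implies (ψ iff ψ)) or not not ψ = 7 or 2 = 7
φ iff ψ = 4 iff 2 = 5
(φ iff ψ) implies φ = 5 implies 4 = 6
φ or φ = 4 or 4 = 4
φ iff φ = 4 iff 4 = 7
(φ or φ) iff (φ iff φ) = 4 iff 7 = 4
((φ iff ψ) implies φ) iff ((φ or φ) iff (φ iff φ)) = 6 iff 4 = 5
ψ implies φ = 2 implies 4 = 7
(ψ implies φ) or φ = 7 or 4 = 7
not ((ψ implies φ) or φ) = not 7 = 0
(((φ iff ψ) implies φ) iff ((φ or φ) iff (φ iff φ))) implies not ((ψ implies φ) or φ) = 5 implies 0 = 2
φ or ψ = 4 or 2 = 4
ψ or φ = 2 or 4 = 4
φ or (ψ or φ) = 4 or 4 = 4
(φ or ψ) iff (φ or (ψ or φ)) = 4 iff 4 = 7
φ iff ψ = 4 iff 2 = 5
((φ or ψ) iff (φ or (ψ or φ))) iff (φ iff ψ) = 7 iff 5 = 5
((((φ iff ψ) implies φ) iff ((φ or φ) iff (φ iff φ))) implies not ((ψ implies φ) or φ)) iff (((φ or ψ) iff (φ or (ψ or φ))) iff (φ iff ψ)) = 2 iff 5 = 4
((((ψ iff ψ) or ψ) implies (ψ iff ψ)) or not not ψ) implies (((((φ iff ψ) implies φ) iff ((φ or φ) iff (φ iff φ))) implies not ((ψ implies φ) or φ)) iff (((φ or ψ) iff (φ or (ψ or φ))) iff (φ iff ψ))) = 7 implies 4 = 4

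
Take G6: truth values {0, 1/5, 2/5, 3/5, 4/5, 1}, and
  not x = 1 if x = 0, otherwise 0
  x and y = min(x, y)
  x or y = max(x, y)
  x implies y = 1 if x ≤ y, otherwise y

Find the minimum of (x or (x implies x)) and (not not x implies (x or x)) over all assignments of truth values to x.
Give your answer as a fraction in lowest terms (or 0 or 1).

1/5

Take x = 1/5:
x implies x = 1/5 implies 1/5 = 1
x or (x implies x) = 1/5 or 1 = 1
not x = not 1/5 = 0
not not x = not 0 = 1
x or x = 1/5 or 1/5 = 1/5
not not x implies (x or x) = 1 implies 1/5 = 1/5
(x or (x implies x)) and (not not x implies (x or x)) = 1 and 1/5 = 1/5
No assignment yields a value below 1/5, so this is the minimum.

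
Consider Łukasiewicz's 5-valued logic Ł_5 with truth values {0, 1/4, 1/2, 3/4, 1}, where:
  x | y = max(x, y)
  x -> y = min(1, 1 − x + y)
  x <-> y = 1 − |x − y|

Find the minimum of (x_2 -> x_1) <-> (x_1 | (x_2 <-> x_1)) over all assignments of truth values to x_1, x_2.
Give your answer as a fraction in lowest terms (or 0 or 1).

1/2

Take x_1 = 1/2, x_2 = 0:
x_2 -> x_1 = 0 -> 1/2 = 1
x_2 <-> x_1 = 0 <-> 1/2 = 1/2
x_1 | (x_2 <-> x_1) = 1/2 | 1/2 = 1/2
(x_2 -> x_1) <-> (x_1 | (x_2 <-> x_1)) = 1 <-> 1/2 = 1/2
No assignment yields a value below 1/2, so this is the minimum.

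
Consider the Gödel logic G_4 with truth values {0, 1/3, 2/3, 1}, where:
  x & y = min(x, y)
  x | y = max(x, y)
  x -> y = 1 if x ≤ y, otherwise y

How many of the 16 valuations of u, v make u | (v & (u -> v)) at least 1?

u = 0, v = 0 ↦ 0  <
u = 0, v = 1/3 ↦ 1/3  <
u = 0, v = 2/3 ↦ 2/3  <
u = 0, v = 1 ↦ 1  ≥
u = 1/3, v = 0 ↦ 1/3  <
u = 1/3, v = 1/3 ↦ 1/3  <
u = 1/3, v = 2/3 ↦ 2/3  <
u = 1/3, v = 1 ↦ 1  ≥
u = 2/3, v = 0 ↦ 2/3  <
u = 2/3, v = 1/3 ↦ 2/3  <
u = 2/3, v = 2/3 ↦ 2/3  <
u = 2/3, v = 1 ↦ 1  ≥
u = 1, v = 0 ↦ 1  ≥
u = 1, v = 1/3 ↦ 1  ≥
u = 1, v = 2/3 ↦ 1  ≥
u = 1, v = 1 ↦ 1  ≥
So 7 of the 16 assignments meet the threshold.

7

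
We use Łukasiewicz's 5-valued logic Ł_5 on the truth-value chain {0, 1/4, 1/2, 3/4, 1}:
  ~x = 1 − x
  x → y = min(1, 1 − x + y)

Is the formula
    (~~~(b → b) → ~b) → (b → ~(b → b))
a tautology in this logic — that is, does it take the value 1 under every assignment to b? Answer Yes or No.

Counterexample: take b = 1/4.
b → b = 1/4 → 1/4 = 1
~(b → b) = ~1 = 0
~~(b → b) = ~0 = 1
~~~(b → b) = ~1 = 0
~b = ~1/4 = 3/4
~~~(b → b) → ~b = 0 → 3/4 = 1
b → b = 1/4 → 1/4 = 1
~(b → b) = ~1 = 0
b → ~(b → b) = 1/4 → 0 = 3/4
(~~~(b → b) → ~b) → (b → ~(b → b)) = 1 → 3/4 = 3/4
This gives 3/4 ≠ 1.

No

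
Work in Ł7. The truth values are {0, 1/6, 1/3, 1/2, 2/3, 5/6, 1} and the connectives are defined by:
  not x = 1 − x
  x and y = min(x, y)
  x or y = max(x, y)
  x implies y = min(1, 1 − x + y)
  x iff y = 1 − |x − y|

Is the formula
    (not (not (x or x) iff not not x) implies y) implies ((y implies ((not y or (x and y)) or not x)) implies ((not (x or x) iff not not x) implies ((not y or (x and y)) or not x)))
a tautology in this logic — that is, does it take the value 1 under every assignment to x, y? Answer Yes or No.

No

Counterexample: take x = 1/2, y = 1/6.
x or x = 1/2 or 1/2 = 1/2
not (x or x) = not 1/2 = 1/2
not x = not 1/2 = 1/2
not not x = not 1/2 = 1/2
not (x or x) iff not not x = 1/2 iff 1/2 = 1
not (not (x or x) iff not not x) = not 1 = 0
not (not (x or x) iff not not x) implies y = 0 implies 1/6 = 1
not y = not 1/6 = 5/6
x and y = 1/2 and 1/6 = 1/6
not y or (x and y) = 5/6 or 1/6 = 5/6
not x = not 1/2 = 1/2
(not y or (x and y)) or not x = 5/6 or 1/2 = 5/6
y implies ((not y or (x and y)) or not x) = 1/6 implies 5/6 = 1
x or x = 1/2 or 1/2 = 1/2
not (x or x) = not 1/2 = 1/2
not x = not 1/2 = 1/2
not not x = not 1/2 = 1/2
not (x or x) iff not not x = 1/2 iff 1/2 = 1
not y = not 1/6 = 5/6
x and y = 1/2 and 1/6 = 1/6
not y or (x and y) = 5/6 or 1/6 = 5/6
not x = not 1/2 = 1/2
(not y or (x and y)) or not x = 5/6 or 1/2 = 5/6
(not (x or x) iff not not x) implies ((not y or (x and y)) or not x) = 1 implies 5/6 = 5/6
(y implies ((not y or (x and y)) or not x)) implies ((not (x or x) iff not not x) implies ((not y or (x and y)) or not x)) = 1 implies 5/6 = 5/6
(not (not (x or x) iff not not x) implies y) implies ((y implies ((not y or (x and y)) or not x)) implies ((not (x or x) iff not not x) implies ((not y or (x and y)) or not x))) = 1 implies 5/6 = 5/6
This gives 5/6 ≠ 1.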